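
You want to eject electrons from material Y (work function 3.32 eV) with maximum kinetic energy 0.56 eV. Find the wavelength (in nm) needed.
319.55 nm

From Einstein's equation: KE_max = hc/λ - φ

Rearranging for λ:
hc/λ = KE_max + φ
λ = hc/(KE_max + φ)

Required photon energy:
E_photon = KE_max + φ = 0.56 + 3.32 = 3.88 eV

Required wavelength:
λ = hc/E_photon = (6.626×10⁻³⁴)(3×10⁸) / (3.88 × 1.602×10⁻¹⁹)
λ = 319.55 nm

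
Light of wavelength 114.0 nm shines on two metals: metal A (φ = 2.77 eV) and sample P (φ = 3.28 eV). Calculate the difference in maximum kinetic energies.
0.5100 eV

Using KE_max = hc/λ - φ for each metal:

Photon energy: E = hc/λ = 10.8758 eV

For metal A (φ₁ = 2.77 eV):
KE₁ = E - φ₁ = 10.8758 - 2.77 = 8.1058 eV

For sample P (φ₂ = 3.28 eV):
KE₂ = E - φ₂ = 10.8758 - 3.28 = 7.5958 eV

Difference:
ΔKE = KE₁ - KE₂ = 8.1058 - 7.5958 = 0.5100 eV

Note: The difference equals the difference in work functions: 3.28 - 2.77 = 0.51 eV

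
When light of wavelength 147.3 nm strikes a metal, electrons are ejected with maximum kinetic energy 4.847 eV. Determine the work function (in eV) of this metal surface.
3.57 eV

From Einstein's photoelectric equation: KE_max = hf - φ = hc/λ - φ

Rearranging for φ:
φ = hc/λ - KE_max

Calculate photon energy:
E_photon = hc/λ = 8.4171 eV

Therefore:
φ = 8.4171 - 4.847 = 3.57 eV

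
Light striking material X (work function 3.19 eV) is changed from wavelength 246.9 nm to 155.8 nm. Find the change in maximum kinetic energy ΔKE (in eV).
2.9363 eV

Using Einstein's equation: KE_max = hc/λ - φ

For λ₁ = 246.9 nm:
KE₁ = hc/λ₁ - φ = 5.0216 - 3.19 = 1.8316 eV

For λ₂ = 155.8 nm:
KE₂ = hc/λ₂ - φ = 7.9579 - 3.19 = 4.7679 eV

Change in KE:
ΔKE = KE₂ - KE₁ = 4.7679 - 1.8316 = 2.9363 eV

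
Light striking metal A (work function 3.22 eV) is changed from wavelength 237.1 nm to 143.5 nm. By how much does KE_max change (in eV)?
3.4108 eV

Using Einstein's equation: KE_max = hc/λ - φ

For λ₁ = 237.1 nm:
KE₁ = hc/λ₁ - φ = 5.2292 - 3.22 = 2.0092 eV

For λ₂ = 143.5 nm:
KE₂ = hc/λ₂ - φ = 8.6400 - 3.22 = 5.4200 eV

Change in KE:
ΔKE = KE₂ - KE₁ = 5.4200 - 2.0092 = 3.4108 eV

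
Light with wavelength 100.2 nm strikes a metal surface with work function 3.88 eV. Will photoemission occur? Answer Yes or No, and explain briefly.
Yes

For photoemission, the photon energy must exceed the work function.

Photon energy: E = hc/λ = 12.3737 eV
Work function: φ = 3.88 eV

Since E_photon (12.3737 eV) > φ (3.88 eV), photoemission WILL occur.
The threshold wavelength is λ₀ = hc/φ = 319.5 nm.
Since 100.2 nm < 319.5 nm, the light has sufficient energy.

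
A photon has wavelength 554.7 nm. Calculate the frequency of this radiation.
5.4046e+14 Hz

Using the wave equation: c = fλ

Solving for frequency:
f = c/λ = (3×10⁸ m/s) / (554.7×10⁻⁹ m)
f = 5.4046e+14 Hz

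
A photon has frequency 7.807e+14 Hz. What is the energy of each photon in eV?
3.2287 eV

Using E = hf:

E = hf = (6.626×10⁻³⁴ J·s)(7.807e+14 Hz)
E = 3.2287 eV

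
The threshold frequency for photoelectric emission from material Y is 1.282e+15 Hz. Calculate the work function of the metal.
5.30 eV

At the threshold frequency, photon energy equals work function:
φ = hf₀

Calculating:
φ = (6.626×10⁻³⁴ J·s)(1.282e+15 Hz)
φ = 5.30 eV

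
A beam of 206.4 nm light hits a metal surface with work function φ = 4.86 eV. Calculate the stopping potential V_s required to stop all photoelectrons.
1.1470 V

The stopping potential V_s satisfies: eV_s = KE_max

First, find KE_max using Einstein's equation:
E_photon = hc/λ = 6.0070 eV
KE_max = E_photon - φ = 6.0070 - 4.86 = 1.1470 eV

Since eV_s = KE_max:
V_s = KE_max/e = 1.1470 V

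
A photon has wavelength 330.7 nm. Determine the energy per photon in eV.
3.7491 eV

Using E = hf = hc/λ:

E = hc/λ = (6.626×10⁻³⁴ J·s)(3×10⁸ m/s) / (330.7×10⁻⁹ m)
E = 3.7491 eV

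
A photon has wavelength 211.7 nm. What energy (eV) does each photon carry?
5.8566 eV

Using E = hf = hc/λ:

E = hc/λ = (6.626×10⁻³⁴ J·s)(3×10⁸ m/s) / (211.7×10⁻⁹ m)
E = 5.8566 eV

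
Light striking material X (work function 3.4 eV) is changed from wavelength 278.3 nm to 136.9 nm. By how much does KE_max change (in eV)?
4.6015 eV

Using Einstein's equation: KE_max = hc/λ - φ

For λ₁ = 278.3 nm:
KE₁ = hc/λ₁ - φ = 4.4551 - 3.4 = 1.0551 eV

For λ₂ = 136.9 nm:
KE₂ = hc/λ₂ - φ = 9.0566 - 3.4 = 5.6566 eV

Change in KE:
ΔKE = KE₂ - KE₁ = 5.6566 - 1.0551 = 4.6015 eV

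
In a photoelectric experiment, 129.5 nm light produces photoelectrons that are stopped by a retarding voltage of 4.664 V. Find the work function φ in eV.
4.91 eV

The stopping potential gives the maximum kinetic energy: KE_max = eV_s = 4.664 eV

From Einstein's photoelectric equation: KE_max = hc/λ - φ
Rearranging: φ = hc/λ - KE_max

Calculate photon energy:
E_photon = hc/λ = (6.626×10⁻³⁴ J·s)(3×10⁸ m/s) / (129.5×10⁻⁹ m) = 9.5741 eV

Therefore:
φ = 9.5741 - 4.664 = 4.91 eV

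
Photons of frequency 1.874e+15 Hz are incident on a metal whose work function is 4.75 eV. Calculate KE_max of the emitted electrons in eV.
3.0002 eV

Using Einstein's photoelectric equation: KE_max = hf - φ

First, calculate the photon energy:
E_photon = hf = (6.626×10⁻³⁴ J·s)(1.874e+15 Hz)
E_photon = 7.7502 eV

Then, the maximum kinetic energy:
KE_max = E_photon - φ = 7.7502 eV - 4.75 eV = 3.0002 eV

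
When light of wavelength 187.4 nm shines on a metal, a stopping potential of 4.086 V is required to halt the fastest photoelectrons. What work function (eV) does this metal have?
2.53 eV

The stopping potential gives the maximum kinetic energy: KE_max = eV_s = 4.086 eV

From Einstein's photoelectric equation: KE_max = hc/λ - φ
Rearranging: φ = hc/λ - KE_max

Calculate photon energy:
E_photon = hc/λ = (6.626×10⁻³⁴ J·s)(3×10⁸ m/s) / (187.4×10⁻⁹ m) = 6.6160 eV

Therefore:
φ = 6.6160 - 4.086 = 2.53 eV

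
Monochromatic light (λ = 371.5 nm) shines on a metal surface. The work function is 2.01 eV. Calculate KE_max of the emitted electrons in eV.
1.3274 eV

Using Einstein's photoelectric equation: KE_max = hf - φ = hc/λ - φ

First, calculate the photon energy:
E_photon = hc/λ = (6.626×10⁻³⁴ J·s)(3×10⁸ m/s) / (371.5×10⁻⁹ m)
E_photon = 3.3374 eV

Then, the maximum kinetic energy:
KE_max = E_photon - φ = 3.3374 eV - 2.01 eV = 1.3274 eV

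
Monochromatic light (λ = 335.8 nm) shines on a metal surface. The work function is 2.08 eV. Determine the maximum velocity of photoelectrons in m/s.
7.5307e+05 m/s

First, find the maximum kinetic energy:
E_photon = hc/λ = 3.6922 eV
KE_max = E_photon - φ = 3.6922 - 2.08 = 1.6122 eV

Convert to Joules: KE_max = 1.6122 × 1.602×10⁻¹⁹ J = 2.5830e-19 J

Then use KE = ½mv² to find velocity:
v = √(2·KE/m) = √(2 × 2.5830e-19 J / 9.109e-31 kg)
v = 7.5307e+05 m/s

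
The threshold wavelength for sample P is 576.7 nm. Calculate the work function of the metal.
2.15 eV

At the threshold wavelength, photon energy equals work function:
φ = hc/λ₀

Calculating:
φ = (6.626×10⁻³⁴ J·s)(3×10⁸ m/s) / (576.7×10⁻⁹ m)
φ = 2.15 eV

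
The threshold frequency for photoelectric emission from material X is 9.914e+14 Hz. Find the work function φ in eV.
4.10 eV

At the threshold frequency, photon energy equals work function:
φ = hf₀

Calculating:
φ = (6.626×10⁻³⁴ J·s)(9.914e+14 Hz)
φ = 4.10 eV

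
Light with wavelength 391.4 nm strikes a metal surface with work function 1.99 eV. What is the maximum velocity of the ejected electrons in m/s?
6.4364e+05 m/s

First, find the maximum kinetic energy:
E_photon = hc/λ = 3.1677 eV
KE_max = E_photon - φ = 3.1677 - 1.99 = 1.1777 eV

Convert to Joules: KE_max = 1.1777 × 1.602×10⁻¹⁹ J = 1.8869e-19 J

Then use KE = ½mv² to find velocity:
v = √(2·KE/m) = √(2 × 1.8869e-19 J / 9.109e-31 kg)
v = 6.4364e+05 m/s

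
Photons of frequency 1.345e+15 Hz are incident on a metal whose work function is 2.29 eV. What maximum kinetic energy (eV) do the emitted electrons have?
3.2725 eV

Using Einstein's photoelectric equation: KE_max = hf - φ

First, calculate the photon energy:
E_photon = hf = (6.626×10⁻³⁴ J·s)(1.345e+15 Hz)
E_photon = 5.5625 eV

Then, the maximum kinetic energy:
KE_max = E_photon - φ = 5.5625 eV - 2.29 eV = 3.2725 eV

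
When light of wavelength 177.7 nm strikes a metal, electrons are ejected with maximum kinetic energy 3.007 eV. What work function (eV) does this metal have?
3.97 eV

From Einstein's photoelectric equation: KE_max = hf - φ = hc/λ - φ

Rearranging for φ:
φ = hc/λ - KE_max

Calculate photon energy:
E_photon = hc/λ = 6.9772 eV

Therefore:
φ = 6.9772 - 3.007 = 3.97 eV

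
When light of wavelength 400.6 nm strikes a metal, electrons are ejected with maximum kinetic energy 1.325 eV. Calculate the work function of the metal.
1.77 eV

From Einstein's photoelectric equation: KE_max = hf - φ = hc/λ - φ

Rearranging for φ:
φ = hc/λ - KE_max

Calculate photon energy:
E_photon = hc/λ = 3.0950 eV

Therefore:
φ = 3.0950 - 1.325 = 1.77 eV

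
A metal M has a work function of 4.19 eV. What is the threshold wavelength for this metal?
295.91 nm

The threshold wavelength is when the photon energy equals the work function:
hc/λ₀ = φ

Solving for λ₀:
λ₀ = hc/φ = (6.626×10⁻³⁴ J·s)(3×10⁸ m/s) / (4.19 eV × 1.602×10⁻¹⁹ J/eV)
λ₀ = 295.91 nm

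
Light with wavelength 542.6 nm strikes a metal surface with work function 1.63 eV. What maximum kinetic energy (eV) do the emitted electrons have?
0.6550 eV

Using Einstein's photoelectric equation: KE_max = hf - φ = hc/λ - φ

First, calculate the photon energy:
E_photon = hc/λ = (6.626×10⁻³⁴ J·s)(3×10⁸ m/s) / (542.6×10⁻⁹ m)
E_photon = 2.2850 eV

Then, the maximum kinetic energy:
KE_max = E_photon - φ = 2.2850 eV - 1.63 eV = 0.6550 eV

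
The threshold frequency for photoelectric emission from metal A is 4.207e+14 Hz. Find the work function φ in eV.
1.74 eV

At the threshold frequency, photon energy equals work function:
φ = hf₀

Calculating:
φ = (6.626×10⁻³⁴ J·s)(4.207e+14 Hz)
φ = 1.74 eV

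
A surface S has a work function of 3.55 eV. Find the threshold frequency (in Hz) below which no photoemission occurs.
8.5839e+14 Hz

The threshold frequency is when the photon energy equals the work function:
hf₀ = φ

Solving for f₀:
f₀ = φ/h = (3.55 eV × 1.602×10⁻¹⁹ J/eV) / (6.626×10⁻³⁴ J·s)
f₀ = 8.5839e+14 Hz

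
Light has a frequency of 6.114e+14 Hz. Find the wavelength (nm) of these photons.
490.34 nm

Using the wave equation: c = fλ

Solving for wavelength:
λ = c/f = (3×10⁸ m/s) / (6.114e+14 Hz)
λ = 490.34 nm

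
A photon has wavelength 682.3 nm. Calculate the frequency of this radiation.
4.3939e+14 Hz

Using the wave equation: c = fλ

Solving for frequency:
f = c/λ = (3×10⁸ m/s) / (682.3×10⁻⁹ m)
f = 4.3939e+14 Hz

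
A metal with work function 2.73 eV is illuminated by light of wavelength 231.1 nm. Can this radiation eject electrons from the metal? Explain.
Yes

For photoemission, the photon energy must exceed the work function.

Photon energy: E = hc/λ = 5.3650 eV
Work function: φ = 2.73 eV

Since E_photon (5.3650 eV) > φ (2.73 eV), photoemission WILL occur.
The threshold wavelength is λ₀ = hc/φ = 454.2 nm.
Since 231.1 nm < 454.2 nm, the light has sufficient energy.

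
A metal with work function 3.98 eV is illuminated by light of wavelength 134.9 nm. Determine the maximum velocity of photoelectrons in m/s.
1.3539e+06 m/s

First, find the maximum kinetic energy:
E_photon = hc/λ = 9.1908 eV
KE_max = E_photon - φ = 9.1908 - 3.98 = 5.2108 eV

Convert to Joules: KE_max = 5.2108 × 1.602×10⁻¹⁹ J = 8.3487e-19 J

Then use KE = ½mv² to find velocity:
v = √(2·KE/m) = √(2 × 8.3487e-19 J / 9.109e-31 kg)
v = 1.3539e+06 m/s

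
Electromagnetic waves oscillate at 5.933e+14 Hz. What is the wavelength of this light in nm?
505.30 nm

Using the wave equation: c = fλ

Solving for wavelength:
λ = c/f = (3×10⁸ m/s) / (5.933e+14 Hz)
λ = 505.30 nm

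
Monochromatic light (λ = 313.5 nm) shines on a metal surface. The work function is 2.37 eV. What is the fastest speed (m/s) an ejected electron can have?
7.4665e+05 m/s

First, find the maximum kinetic energy:
E_photon = hc/λ = 3.9548 eV
KE_max = E_photon - φ = 3.9548 - 2.37 = 1.5848 eV

Convert to Joules: KE_max = 1.5848 × 1.602×10⁻¹⁹ J = 2.5392e-19 J

Then use KE = ½mv² to find velocity:
v = √(2·KE/m) = √(2 × 2.5392e-19 J / 9.109e-31 kg)
v = 7.4665e+05 m/s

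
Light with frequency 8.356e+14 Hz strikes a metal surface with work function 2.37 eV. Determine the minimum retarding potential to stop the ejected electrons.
1.0858 V

The stopping potential V_s satisfies: eV_s = KE_max

First, find KE_max using Einstein's equation:
E_photon = hf = (6.626×10⁻³⁴ J·s)(8.356e+14 Hz) = 3.4558 eV
KE_max = E_photon - φ = 3.4558 - 2.37 = 1.0858 eV

Since eV_s = KE_max:
V_s = KE_max/e = 1.0858 V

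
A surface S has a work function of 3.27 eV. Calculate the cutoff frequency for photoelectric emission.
7.9068e+14 Hz

The threshold frequency is when the photon energy equals the work function:
hf₀ = φ

Solving for f₀:
f₀ = φ/h = (3.27 eV × 1.602×10⁻¹⁹ J/eV) / (6.626×10⁻³⁴ J·s)
f₀ = 7.9068e+14 Hz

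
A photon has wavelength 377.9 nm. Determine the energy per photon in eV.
3.2809 eV

Using E = hf = hc/λ:

E = hc/λ = (6.626×10⁻³⁴ J·s)(3×10⁸ m/s) / (377.9×10⁻⁹ m)
E = 3.2809 eV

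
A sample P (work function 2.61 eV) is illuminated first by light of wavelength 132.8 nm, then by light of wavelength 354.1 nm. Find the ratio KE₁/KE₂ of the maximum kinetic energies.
7.5457

Using Einstein's equation: KE_max = hc/λ - φ

For λ₁ = 132.8 nm:
E₁ = hc/λ₁ = 9.3362 eV
KE₁ = E₁ - φ = 9.3362 - 2.61 = 6.7262 eV

For λ₂ = 354.1 nm:
E₂ = hc/λ₂ = 3.5014 eV
KE₂ = E₂ - φ = 3.5014 - 2.61 = 0.8914 eV

Ratio: KE₁/KE₂ = 6.7262/0.8914 = 7.5457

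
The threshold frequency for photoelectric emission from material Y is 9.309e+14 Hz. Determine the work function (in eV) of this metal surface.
3.85 eV

At the threshold frequency, photon energy equals work function:
φ = hf₀

Calculating:
φ = (6.626×10⁻³⁴ J·s)(9.309e+14 Hz)
φ = 3.85 eV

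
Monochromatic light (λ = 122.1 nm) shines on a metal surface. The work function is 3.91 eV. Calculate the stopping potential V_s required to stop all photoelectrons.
6.2443 V

The stopping potential V_s satisfies: eV_s = KE_max

First, find KE_max using Einstein's equation:
E_photon = hc/λ = 10.1543 eV
KE_max = E_photon - φ = 10.1543 - 3.91 = 6.2443 eV

Since eV_s = KE_max:
V_s = KE_max/e = 6.2443 V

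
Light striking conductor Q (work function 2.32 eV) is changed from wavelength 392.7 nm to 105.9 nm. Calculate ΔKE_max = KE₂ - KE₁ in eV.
8.5504 eV

Using Einstein's equation: KE_max = hc/λ - φ

For λ₁ = 392.7 nm:
KE₁ = hc/λ₁ - φ = 3.1572 - 2.32 = 0.8372 eV

For λ₂ = 105.9 nm:
KE₂ = hc/λ₂ - φ = 11.7077 - 2.32 = 9.3877 eV

Change in KE:
ΔKE = KE₂ - KE₁ = 9.3877 - 0.8372 = 8.5504 eV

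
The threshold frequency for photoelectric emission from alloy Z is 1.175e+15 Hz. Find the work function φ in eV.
4.86 eV

At the threshold frequency, photon energy equals work function:
φ = hf₀

Calculating:
φ = (6.626×10⁻³⁴ J·s)(1.175e+15 Hz)
φ = 4.86 eV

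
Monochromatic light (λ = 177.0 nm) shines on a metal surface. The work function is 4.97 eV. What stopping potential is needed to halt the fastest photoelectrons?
2.0348 V

The stopping potential V_s satisfies: eV_s = KE_max

First, find KE_max using Einstein's equation:
E_photon = hc/λ = 7.0048 eV
KE_max = E_photon - φ = 7.0048 - 4.97 = 2.0348 eV

Since eV_s = KE_max:
V_s = KE_max/e = 2.0348 V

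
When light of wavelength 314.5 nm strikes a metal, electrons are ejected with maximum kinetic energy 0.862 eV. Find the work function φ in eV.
3.08 eV

From Einstein's photoelectric equation: KE_max = hf - φ = hc/λ - φ

Rearranging for φ:
φ = hc/λ - KE_max

Calculate photon energy:
E_photon = hc/λ = 3.9423 eV

Therefore:
φ = 3.9423 - 0.862 = 3.08 eV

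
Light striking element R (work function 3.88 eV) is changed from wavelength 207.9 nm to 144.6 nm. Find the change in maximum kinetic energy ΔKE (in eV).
2.6106 eV

Using Einstein's equation: KE_max = hc/λ - φ

For λ₁ = 207.9 nm:
KE₁ = hc/λ₁ - φ = 5.9636 - 3.88 = 2.0836 eV

For λ₂ = 144.6 nm:
KE₂ = hc/λ₂ - φ = 8.5743 - 3.88 = 4.6943 eV

Change in KE:
ΔKE = KE₂ - KE₁ = 4.6943 - 2.0836 = 2.6106 eV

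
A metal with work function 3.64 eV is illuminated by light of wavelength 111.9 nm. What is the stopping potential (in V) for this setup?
7.4399 V

The stopping potential V_s satisfies: eV_s = KE_max

First, find KE_max using Einstein's equation:
E_photon = hc/λ = 11.0799 eV
KE_max = E_photon - φ = 11.0799 - 3.64 = 7.4399 eV

Since eV_s = KE_max:
V_s = KE_max/e = 7.4399 V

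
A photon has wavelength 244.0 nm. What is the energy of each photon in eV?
5.0813 eV

Using E = hf = hc/λ:

E = hc/λ = (6.626×10⁻³⁴ J·s)(3×10⁸ m/s) / (244.0×10⁻⁹ m)
E = 5.0813 eV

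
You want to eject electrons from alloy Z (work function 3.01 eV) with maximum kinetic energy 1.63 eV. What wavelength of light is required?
267.21 nm

From Einstein's equation: KE_max = hc/λ - φ

Rearranging for λ:
hc/λ = KE_max + φ
λ = hc/(KE_max + φ)

Required photon energy:
E_photon = KE_max + φ = 1.63 + 3.01 = 4.64 eV

Required wavelength:
λ = hc/E_photon = (6.626×10⁻³⁴)(3×10⁸) / (4.64 × 1.602×10⁻¹⁹)
λ = 267.21 nm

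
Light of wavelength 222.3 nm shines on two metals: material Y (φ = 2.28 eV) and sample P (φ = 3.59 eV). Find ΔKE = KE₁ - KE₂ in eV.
1.3100 eV

Using KE_max = hc/λ - φ for each metal:

Photon energy: E = hc/λ = 5.5773 eV

For material Y (φ₁ = 2.28 eV):
KE₁ = E - φ₁ = 5.5773 - 2.28 = 3.2973 eV

For sample P (φ₂ = 3.59 eV):
KE₂ = E - φ₂ = 5.5773 - 3.59 = 1.9873 eV

Difference:
ΔKE = KE₁ - KE₂ = 3.2973 - 1.9873 = 1.3100 eV

Note: The difference equals the difference in work functions: 3.59 - 2.28 = 1.31 eV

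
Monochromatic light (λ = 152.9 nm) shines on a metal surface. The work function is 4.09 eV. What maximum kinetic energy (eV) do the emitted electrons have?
4.0188 eV

Using Einstein's photoelectric equation: KE_max = hf - φ = hc/λ - φ

First, calculate the photon energy:
E_photon = hc/λ = (6.626×10⁻³⁴ J·s)(3×10⁸ m/s) / (152.9×10⁻⁹ m)
E_photon = 8.1088 eV

Then, the maximum kinetic energy:
KE_max = E_photon - φ = 8.1088 eV - 4.09 eV = 4.0188 eV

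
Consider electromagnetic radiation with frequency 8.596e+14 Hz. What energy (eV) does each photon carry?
3.5550 eV

Using E = hf:

E = hf = (6.626×10⁻³⁴ J·s)(8.596e+14 Hz)
E = 3.5550 eV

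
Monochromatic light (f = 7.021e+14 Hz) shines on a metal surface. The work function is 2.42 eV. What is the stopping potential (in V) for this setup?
0.4837 V

The stopping potential V_s satisfies: eV_s = KE_max

First, find KE_max using Einstein's equation:
E_photon = hf = (6.626×10⁻³⁴ J·s)(7.021e+14 Hz) = 2.9037 eV
KE_max = E_photon - φ = 2.9037 - 2.42 = 0.4837 eV

Since eV_s = KE_max:
V_s = KE_max/e = 0.4837 V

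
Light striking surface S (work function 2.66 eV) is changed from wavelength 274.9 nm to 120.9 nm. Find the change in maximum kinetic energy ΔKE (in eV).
5.7449 eV

Using Einstein's equation: KE_max = hc/λ - φ

For λ₁ = 274.9 nm:
KE₁ = hc/λ₁ - φ = 4.5102 - 2.66 = 1.8502 eV

For λ₂ = 120.9 nm:
KE₂ = hc/λ₂ - φ = 10.2551 - 2.66 = 7.5951 eV

Change in KE:
ΔKE = KE₂ - KE₁ = 7.5951 - 1.8502 = 5.7449 eV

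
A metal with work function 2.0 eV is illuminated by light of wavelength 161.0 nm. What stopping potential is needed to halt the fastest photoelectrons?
5.7009 V

The stopping potential V_s satisfies: eV_s = KE_max

First, find KE_max using Einstein's equation:
E_photon = hc/λ = 7.7009 eV
KE_max = E_photon - φ = 7.7009 - 2.0 = 5.7009 eV

Since eV_s = KE_max:
V_s = KE_max/e = 5.7009 V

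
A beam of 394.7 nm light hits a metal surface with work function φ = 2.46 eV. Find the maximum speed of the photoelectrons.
4.8952e+05 m/s

First, find the maximum kinetic energy:
E_photon = hc/λ = 3.1412 eV
KE_max = E_photon - φ = 3.1412 - 2.46 = 0.6812 eV

Convert to Joules: KE_max = 0.6812 × 1.602×10⁻¹⁹ J = 1.0914e-19 J

Then use KE = ½mv² to find velocity:
v = √(2·KE/m) = √(2 × 1.0914e-19 J / 9.109e-31 kg)
v = 4.8952e+05 m/s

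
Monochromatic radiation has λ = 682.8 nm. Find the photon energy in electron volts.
1.8158 eV

Using E = hf = hc/λ:

E = hc/λ = (6.626×10⁻³⁴ J·s)(3×10⁸ m/s) / (682.8×10⁻⁹ m)
E = 1.8158 eV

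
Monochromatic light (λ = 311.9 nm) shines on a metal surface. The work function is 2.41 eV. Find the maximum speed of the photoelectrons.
7.4199e+05 m/s

First, find the maximum kinetic energy:
E_photon = hc/λ = 3.9751 eV
KE_max = E_photon - φ = 3.9751 - 2.41 = 1.5651 eV

Convert to Joules: KE_max = 1.5651 × 1.602×10⁻¹⁹ J = 2.5076e-19 J

Then use KE = ½mv² to find velocity:
v = √(2·KE/m) = √(2 × 2.5076e-19 J / 9.109e-31 kg)
v = 7.4199e+05 m/s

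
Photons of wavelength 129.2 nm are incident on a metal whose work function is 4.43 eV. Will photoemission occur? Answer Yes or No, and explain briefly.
Yes

For photoemission, the photon energy must exceed the work function.

Photon energy: E = hc/λ = 9.5963 eV
Work function: φ = 4.43 eV

Since E_photon (9.5963 eV) > φ (4.43 eV), photoemission WILL occur.
The threshold wavelength is λ₀ = hc/φ = 279.9 nm.
Since 129.2 nm < 279.9 nm, the light has sufficient energy.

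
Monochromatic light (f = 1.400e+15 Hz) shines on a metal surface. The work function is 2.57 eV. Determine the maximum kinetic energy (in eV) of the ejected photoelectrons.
3.2199 eV

Using Einstein's photoelectric equation: KE_max = hf - φ

First, calculate the photon energy:
E_photon = hf = (6.626×10⁻³⁴ J·s)(1.400e+15 Hz)
E_photon = 5.7899 eV

Then, the maximum kinetic energy:
KE_max = E_photon - φ = 5.7899 eV - 2.57 eV = 3.2199 eV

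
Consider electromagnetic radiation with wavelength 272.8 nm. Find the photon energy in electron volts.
4.5449 eV

Using E = hf = hc/λ:

E = hc/λ = (6.626×10⁻³⁴ J·s)(3×10⁸ m/s) / (272.8×10⁻⁹ m)
E = 4.5449 eV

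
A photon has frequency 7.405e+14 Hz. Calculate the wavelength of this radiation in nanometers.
404.85 nm

Using the wave equation: c = fλ

Solving for wavelength:
λ = c/f = (3×10⁸ m/s) / (7.405e+14 Hz)
λ = 404.85 nm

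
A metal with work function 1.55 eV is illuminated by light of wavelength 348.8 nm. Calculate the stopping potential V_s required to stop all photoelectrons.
2.0046 V

The stopping potential V_s satisfies: eV_s = KE_max

First, find KE_max using Einstein's equation:
E_photon = hc/λ = 3.5546 eV
KE_max = E_photon - φ = 3.5546 - 1.55 = 2.0046 eV

Since eV_s = KE_max:
V_s = KE_max/e = 2.0046 V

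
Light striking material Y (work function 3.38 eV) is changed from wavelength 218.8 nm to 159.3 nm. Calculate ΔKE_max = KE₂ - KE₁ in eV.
2.1165 eV

Using Einstein's equation: KE_max = hc/λ - φ

For λ₁ = 218.8 nm:
KE₁ = hc/λ₁ - φ = 5.6666 - 3.38 = 2.2866 eV

For λ₂ = 159.3 nm:
KE₂ = hc/λ₂ - φ = 7.7831 - 3.38 = 4.4031 eV

Change in KE:
ΔKE = KE₂ - KE₁ = 4.4031 - 2.2866 = 2.1165 eV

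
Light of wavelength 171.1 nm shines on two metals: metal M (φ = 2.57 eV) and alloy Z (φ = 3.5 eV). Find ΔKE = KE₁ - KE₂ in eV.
0.9300 eV

Using KE_max = hc/λ - φ for each metal:

Photon energy: E = hc/λ = 7.2463 eV

For metal M (φ₁ = 2.57 eV):
KE₁ = E - φ₁ = 7.2463 - 2.57 = 4.6763 eV

For alloy Z (φ₂ = 3.5 eV):
KE₂ = E - φ₂ = 7.2463 - 3.5 = 3.7463 eV

Difference:
ΔKE = KE₁ - KE₂ = 4.6763 - 3.7463 = 0.9300 eV

Note: The difference equals the difference in work functions: 3.5 - 2.57 = 0.93 eV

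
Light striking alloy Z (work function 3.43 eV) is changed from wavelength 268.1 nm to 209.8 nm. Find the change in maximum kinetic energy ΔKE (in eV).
1.2851 eV

Using Einstein's equation: KE_max = hc/λ - φ

For λ₁ = 268.1 nm:
KE₁ = hc/λ₁ - φ = 4.6246 - 3.43 = 1.1946 eV

For λ₂ = 209.8 nm:
KE₂ = hc/λ₂ - φ = 5.9096 - 3.43 = 2.4796 eV

Change in KE:
ΔKE = KE₂ - KE₁ = 2.4796 - 1.1946 = 1.2851 eV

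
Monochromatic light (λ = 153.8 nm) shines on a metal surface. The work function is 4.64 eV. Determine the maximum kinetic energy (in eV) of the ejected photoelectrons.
3.4214 eV

Using Einstein's photoelectric equation: KE_max = hf - φ = hc/λ - φ

First, calculate the photon energy:
E_photon = hc/λ = (6.626×10⁻³⁴ J·s)(3×10⁸ m/s) / (153.8×10⁻⁹ m)
E_photon = 8.0614 eV

Then, the maximum kinetic energy:
KE_max = E_photon - φ = 8.0614 eV - 4.64 eV = 3.4214 eV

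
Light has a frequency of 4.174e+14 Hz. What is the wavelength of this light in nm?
718.24 nm

Using the wave equation: c = fλ

Solving for wavelength:
λ = c/f = (3×10⁸ m/s) / (4.174e+14 Hz)
λ = 718.24 nm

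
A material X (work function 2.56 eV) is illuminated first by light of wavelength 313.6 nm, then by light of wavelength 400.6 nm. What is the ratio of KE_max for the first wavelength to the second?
2.6050

Using Einstein's equation: KE_max = hc/λ - φ

For λ₁ = 313.6 nm:
E₁ = hc/λ₁ = 3.9536 eV
KE₁ = E₁ - φ = 3.9536 - 2.56 = 1.3936 eV

For λ₂ = 400.6 nm:
E₂ = hc/λ₂ = 3.0950 eV
KE₂ = E₂ - φ = 3.0950 - 2.56 = 0.5350 eV

Ratio: KE₁/KE₂ = 1.3936/0.5350 = 2.6050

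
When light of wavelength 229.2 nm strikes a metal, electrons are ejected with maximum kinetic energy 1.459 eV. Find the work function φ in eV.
3.95 eV

From Einstein's photoelectric equation: KE_max = hf - φ = hc/λ - φ

Rearranging for φ:
φ = hc/λ - KE_max

Calculate photon energy:
E_photon = hc/λ = 5.4094 eV

Therefore:
φ = 5.4094 - 1.459 = 3.95 eV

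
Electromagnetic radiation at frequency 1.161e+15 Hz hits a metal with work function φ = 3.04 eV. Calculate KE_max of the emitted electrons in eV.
1.7615 eV

Using Einstein's photoelectric equation: KE_max = hf - φ

First, calculate the photon energy:
E_photon = hf = (6.626×10⁻³⁴ J·s)(1.161e+15 Hz)
E_photon = 4.8015 eV

Then, the maximum kinetic energy:
KE_max = E_photon - φ = 4.8015 eV - 3.04 eV = 1.7615 eV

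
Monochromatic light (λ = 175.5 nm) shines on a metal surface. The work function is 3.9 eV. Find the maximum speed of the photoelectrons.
1.0551e+06 m/s

First, find the maximum kinetic energy:
E_photon = hc/λ = 7.0646 eV
KE_max = E_photon - φ = 7.0646 - 3.9 = 3.1646 eV

Convert to Joules: KE_max = 3.1646 × 1.602×10⁻¹⁹ J = 5.0703e-19 J

Then use KE = ½mv² to find velocity:
v = √(2·KE/m) = √(2 × 5.0703e-19 J / 9.109e-31 kg)
v = 1.0551e+06 m/s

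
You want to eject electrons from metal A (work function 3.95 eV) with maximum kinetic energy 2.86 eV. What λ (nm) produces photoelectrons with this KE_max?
182.06 nm

From Einstein's equation: KE_max = hc/λ - φ

Rearranging for λ:
hc/λ = KE_max + φ
λ = hc/(KE_max + φ)

Required photon energy:
E_photon = KE_max + φ = 2.86 + 3.95 = 6.81 eV

Required wavelength:
λ = hc/E_photon = (6.626×10⁻³⁴)(3×10⁸) / (6.81 × 1.602×10⁻¹⁹)
λ = 182.06 nm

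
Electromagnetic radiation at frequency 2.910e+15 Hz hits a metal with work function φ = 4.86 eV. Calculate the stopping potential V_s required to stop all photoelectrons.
7.1748 V

The stopping potential V_s satisfies: eV_s = KE_max

First, find KE_max using Einstein's equation:
E_photon = hf = (6.626×10⁻³⁴ J·s)(2.910e+15 Hz) = 12.0348 eV
KE_max = E_photon - φ = 12.0348 - 4.86 = 7.1748 eV

Since eV_s = KE_max:
V_s = KE_max/e = 7.1748 V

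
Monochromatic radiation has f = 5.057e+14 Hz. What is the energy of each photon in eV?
2.0914 eV

Using E = hf:

E = hf = (6.626×10⁻³⁴ J·s)(5.057e+14 Hz)
E = 2.0914 eV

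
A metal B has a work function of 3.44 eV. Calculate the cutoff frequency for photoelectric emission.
8.3179e+14 Hz

The threshold frequency is when the photon energy equals the work function:
hf₀ = φ

Solving for f₀:
f₀ = φ/h = (3.44 eV × 1.602×10⁻¹⁹ J/eV) / (6.626×10⁻³⁴ J·s)
f₀ = 8.3179e+14 Hz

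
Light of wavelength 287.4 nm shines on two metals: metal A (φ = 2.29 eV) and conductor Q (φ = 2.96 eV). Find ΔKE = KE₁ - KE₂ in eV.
0.6700 eV

Using KE_max = hc/λ - φ for each metal:

Photon energy: E = hc/λ = 4.3140 eV

For metal A (φ₁ = 2.29 eV):
KE₁ = E - φ₁ = 4.3140 - 2.29 = 2.0240 eV

For conductor Q (φ₂ = 2.96 eV):
KE₂ = E - φ₂ = 4.3140 - 2.96 = 1.3540 eV

Difference:
ΔKE = KE₁ - KE₂ = 2.0240 - 1.3540 = 0.6700 eV

Note: The difference equals the difference in work functions: 2.96 - 2.29 = 0.67 eV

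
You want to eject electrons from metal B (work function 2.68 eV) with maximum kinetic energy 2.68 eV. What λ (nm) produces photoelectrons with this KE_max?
231.31 nm

From Einstein's equation: KE_max = hc/λ - φ

Rearranging for λ:
hc/λ = KE_max + φ
λ = hc/(KE_max + φ)

Required photon energy:
E_photon = KE_max + φ = 2.68 + 2.68 = 5.36 eV

Required wavelength:
λ = hc/E_photon = (6.626×10⁻³⁴)(3×10⁸) / (5.36 × 1.602×10⁻¹⁹)
λ = 231.31 nm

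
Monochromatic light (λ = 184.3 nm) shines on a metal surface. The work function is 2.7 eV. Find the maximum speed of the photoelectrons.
1.1902e+06 m/s

First, find the maximum kinetic energy:
E_photon = hc/λ = 6.7273 eV
KE_max = E_photon - φ = 6.7273 - 2.7 = 4.0273 eV

Convert to Joules: KE_max = 4.0273 × 1.602×10⁻¹⁹ J = 6.4525e-19 J

Then use KE = ½mv² to find velocity:
v = √(2·KE/m) = √(2 × 6.4525e-19 J / 9.109e-31 kg)
v = 1.1902e+06 m/s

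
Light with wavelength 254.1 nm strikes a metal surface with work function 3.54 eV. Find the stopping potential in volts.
1.3393 V

The stopping potential V_s satisfies: eV_s = KE_max

First, find KE_max using Einstein's equation:
E_photon = hc/λ = 4.8793 eV
KE_max = E_photon - φ = 4.8793 - 3.54 = 1.3393 eV

Since eV_s = KE_max:
V_s = KE_max/e = 1.3393 V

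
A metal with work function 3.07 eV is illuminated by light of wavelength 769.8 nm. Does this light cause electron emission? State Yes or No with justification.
No

For photoemission, the photon energy must exceed the work function.

Photon energy: E = hc/λ = 1.6106 eV
Work function: φ = 3.07 eV

Since E_photon (1.6106 eV) < φ (3.07 eV), photoemission will NOT occur.
The threshold wavelength is λ₀ = hc/φ = 403.9 nm.
Since 769.8 nm > 403.9 nm, the photons lack sufficient energy.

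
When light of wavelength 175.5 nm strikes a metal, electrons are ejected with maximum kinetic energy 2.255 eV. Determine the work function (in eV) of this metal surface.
4.81 eV

From Einstein's photoelectric equation: KE_max = hf - φ = hc/λ - φ

Rearranging for φ:
φ = hc/λ - KE_max

Calculate photon energy:
E_photon = hc/λ = 7.0646 eV

Therefore:
φ = 7.0646 - 2.255 = 4.81 eV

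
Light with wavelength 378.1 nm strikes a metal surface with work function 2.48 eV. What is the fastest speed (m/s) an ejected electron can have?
5.3020e+05 m/s

First, find the maximum kinetic energy:
E_photon = hc/λ = 3.2791 eV
KE_max = E_photon - φ = 3.2791 - 2.48 = 0.7991 eV

Convert to Joules: KE_max = 0.7991 × 1.602×10⁻¹⁹ J = 1.2804e-19 J

Then use KE = ½mv² to find velocity:
v = √(2·KE/m) = √(2 × 1.2804e-19 J / 9.109e-31 kg)
v = 5.3020e+05 m/s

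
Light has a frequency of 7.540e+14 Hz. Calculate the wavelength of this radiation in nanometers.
397.60 nm

Using the wave equation: c = fλ

Solving for wavelength:
λ = c/f = (3×10⁸ m/s) / (7.540e+14 Hz)
λ = 397.60 nm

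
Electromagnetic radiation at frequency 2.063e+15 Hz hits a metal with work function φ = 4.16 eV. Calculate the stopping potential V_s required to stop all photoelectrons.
4.3719 V

The stopping potential V_s satisfies: eV_s = KE_max

First, find KE_max using Einstein's equation:
E_photon = hf = (6.626×10⁻³⁴ J·s)(2.063e+15 Hz) = 8.5319 eV
KE_max = E_photon - φ = 8.5319 - 4.16 = 4.3719 eV

Since eV_s = KE_max:
V_s = KE_max/e = 4.3719 V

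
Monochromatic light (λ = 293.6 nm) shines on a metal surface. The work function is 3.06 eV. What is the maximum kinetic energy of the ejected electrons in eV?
1.1629 eV

Using Einstein's photoelectric equation: KE_max = hf - φ = hc/λ - φ

First, calculate the photon energy:
E_photon = hc/λ = (6.626×10⁻³⁴ J·s)(3×10⁸ m/s) / (293.6×10⁻⁹ m)
E_photon = 4.2229 eV

Then, the maximum kinetic energy:
KE_max = E_photon - φ = 4.2229 eV - 3.06 eV = 1.1629 eV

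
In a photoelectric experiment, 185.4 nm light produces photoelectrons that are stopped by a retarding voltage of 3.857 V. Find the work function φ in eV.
2.83 eV

The stopping potential gives the maximum kinetic energy: KE_max = eV_s = 3.857 eV

From Einstein's photoelectric equation: KE_max = hc/λ - φ
Rearranging: φ = hc/λ - KE_max

Calculate photon energy:
E_photon = hc/λ = (6.626×10⁻³⁴ J·s)(3×10⁸ m/s) / (185.4×10⁻⁹ m) = 6.6874 eV

Therefore:
φ = 6.6874 - 3.857 = 2.83 eV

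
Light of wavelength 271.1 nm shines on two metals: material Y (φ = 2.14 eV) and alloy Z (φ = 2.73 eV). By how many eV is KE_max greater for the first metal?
0.5900 eV

Using KE_max = hc/λ - φ for each metal:

Photon energy: E = hc/λ = 4.5734 eV

For material Y (φ₁ = 2.14 eV):
KE₁ = E - φ₁ = 4.5734 - 2.14 = 2.4334 eV

For alloy Z (φ₂ = 2.73 eV):
KE₂ = E - φ₂ = 4.5734 - 2.73 = 1.8434 eV

Difference:
ΔKE = KE₁ - KE₂ = 2.4334 - 1.8434 = 0.5900 eV

Note: The difference equals the difference in work functions: 2.73 - 2.14 = 0.59 eV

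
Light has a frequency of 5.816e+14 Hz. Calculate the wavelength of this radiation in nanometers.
515.46 nm

Using the wave equation: c = fλ

Solving for wavelength:
λ = c/f = (3×10⁸ m/s) / (5.816e+14 Hz)
λ = 515.46 nm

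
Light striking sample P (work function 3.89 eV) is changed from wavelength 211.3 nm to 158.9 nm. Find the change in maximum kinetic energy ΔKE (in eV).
1.9350 eV

Using Einstein's equation: KE_max = hc/λ - φ

For λ₁ = 211.3 nm:
KE₁ = hc/λ₁ - φ = 5.8677 - 3.89 = 1.9777 eV

For λ₂ = 158.9 nm:
KE₂ = hc/λ₂ - φ = 7.8027 - 3.89 = 3.9127 eV

Change in KE:
ΔKE = KE₂ - KE₁ = 3.9127 - 1.9777 = 1.9350 eV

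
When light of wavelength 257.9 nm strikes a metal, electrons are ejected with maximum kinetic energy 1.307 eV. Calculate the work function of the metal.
3.50 eV

From Einstein's photoelectric equation: KE_max = hf - φ = hc/λ - φ

Rearranging for φ:
φ = hc/λ - KE_max

Calculate photon energy:
E_photon = hc/λ = 4.8075 eV

Therefore:
φ = 4.8075 - 1.307 = 3.50 eV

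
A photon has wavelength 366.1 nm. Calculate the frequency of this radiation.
8.1888e+14 Hz

Using the wave equation: c = fλ

Solving for frequency:
f = c/λ = (3×10⁸ m/s) / (366.1×10⁻⁹ m)
f = 8.1888e+14 Hz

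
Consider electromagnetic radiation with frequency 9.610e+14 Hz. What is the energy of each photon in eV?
3.9744 eV

Using E = hf:

E = hf = (6.626×10⁻³⁴ J·s)(9.610e+14 Hz)
E = 3.9744 eV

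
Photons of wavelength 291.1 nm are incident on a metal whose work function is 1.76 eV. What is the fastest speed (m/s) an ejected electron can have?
9.3761e+05 m/s

First, find the maximum kinetic energy:
E_photon = hc/λ = 4.2592 eV
KE_max = E_photon - φ = 4.2592 - 1.76 = 2.4992 eV

Convert to Joules: KE_max = 2.4992 × 1.602×10⁻¹⁹ J = 4.0041e-19 J

Then use KE = ½mv² to find velocity:
v = √(2·KE/m) = √(2 × 4.0041e-19 J / 9.109e-31 kg)
v = 9.3761e+05 m/s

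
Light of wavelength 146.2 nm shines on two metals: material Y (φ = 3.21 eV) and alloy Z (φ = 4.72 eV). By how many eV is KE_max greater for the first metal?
1.5100 eV

Using KE_max = hc/λ - φ for each metal:

Photon energy: E = hc/λ = 8.4805 eV

For material Y (φ₁ = 3.21 eV):
KE₁ = E - φ₁ = 8.4805 - 3.21 = 5.2705 eV

For alloy Z (φ₂ = 4.72 eV):
KE₂ = E - φ₂ = 8.4805 - 4.72 = 3.7605 eV

Difference:
ΔKE = KE₁ - KE₂ = 5.2705 - 3.7605 = 1.5100 eV

Note: The difference equals the difference in work functions: 4.72 - 3.21 = 1.51 eV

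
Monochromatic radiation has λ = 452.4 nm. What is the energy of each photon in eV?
2.7406 eV

Using E = hf = hc/λ:

E = hc/λ = (6.626×10⁻³⁴ J·s)(3×10⁸ m/s) / (452.4×10⁻⁹ m)
E = 2.7406 eV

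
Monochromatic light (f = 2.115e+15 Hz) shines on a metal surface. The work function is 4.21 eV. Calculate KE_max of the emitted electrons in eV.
4.5369 eV

Using Einstein's photoelectric equation: KE_max = hf - φ

First, calculate the photon energy:
E_photon = hf = (6.626×10⁻³⁴ J·s)(2.115e+15 Hz)
E_photon = 8.7469 eV

Then, the maximum kinetic energy:
KE_max = E_photon - φ = 8.7469 eV - 4.21 eV = 4.5369 eV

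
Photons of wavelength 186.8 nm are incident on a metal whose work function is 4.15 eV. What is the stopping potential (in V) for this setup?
2.4873 V

The stopping potential V_s satisfies: eV_s = KE_max

First, find KE_max using Einstein's equation:
E_photon = hc/λ = 6.6373 eV
KE_max = E_photon - φ = 6.6373 - 4.15 = 2.4873 eV

Since eV_s = KE_max:
V_s = KE_max/e = 2.4873 V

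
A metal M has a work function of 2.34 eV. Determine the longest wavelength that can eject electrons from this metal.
529.85 nm

The threshold wavelength is when the photon energy equals the work function:
hc/λ₀ = φ

Solving for λ₀:
λ₀ = hc/φ = (6.626×10⁻³⁴ J·s)(3×10⁸ m/s) / (2.34 eV × 1.602×10⁻¹⁹ J/eV)
λ₀ = 529.85 nm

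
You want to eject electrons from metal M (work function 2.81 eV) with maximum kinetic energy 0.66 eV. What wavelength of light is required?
357.30 nm

From Einstein's equation: KE_max = hc/λ - φ

Rearranging for λ:
hc/λ = KE_max + φ
λ = hc/(KE_max + φ)

Required photon energy:
E_photon = KE_max + φ = 0.66 + 2.81 = 3.47 eV

Required wavelength:
λ = hc/E_photon = (6.626×10⁻³⁴)(3×10⁸) / (3.47 × 1.602×10⁻¹⁹)
λ = 357.30 nm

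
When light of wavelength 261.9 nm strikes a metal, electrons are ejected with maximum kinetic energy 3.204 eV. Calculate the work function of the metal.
1.53 eV

From Einstein's photoelectric equation: KE_max = hf - φ = hc/λ - φ

Rearranging for φ:
φ = hc/λ - KE_max

Calculate photon energy:
E_photon = hc/λ = 4.7340 eV

Therefore:
φ = 4.7340 - 3.204 = 1.53 eV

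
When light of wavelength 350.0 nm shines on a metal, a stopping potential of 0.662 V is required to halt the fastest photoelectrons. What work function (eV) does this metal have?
2.88 eV

The stopping potential gives the maximum kinetic energy: KE_max = eV_s = 0.662 eV

From Einstein's photoelectric equation: KE_max = hc/λ - φ
Rearranging: φ = hc/λ - KE_max

Calculate photon energy:
E_photon = hc/λ = (6.626×10⁻³⁴ J·s)(3×10⁸ m/s) / (350.0×10⁻⁹ m) = 3.5424 eV

Therefore:
φ = 3.5424 - 0.662 = 2.88 eV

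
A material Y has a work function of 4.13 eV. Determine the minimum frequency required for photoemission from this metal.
9.9863e+14 Hz

The threshold frequency is when the photon energy equals the work function:
hf₀ = φ

Solving for f₀:
f₀ = φ/h = (4.13 eV × 1.602×10⁻¹⁹ J/eV) / (6.626×10⁻³⁴ J·s)
f₀ = 9.9863e+14 Hz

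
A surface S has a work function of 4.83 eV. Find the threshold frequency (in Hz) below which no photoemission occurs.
1.1679e+15 Hz

The threshold frequency is when the photon energy equals the work function:
hf₀ = φ

Solving for f₀:
f₀ = φ/h = (4.83 eV × 1.602×10⁻¹⁹ J/eV) / (6.626×10⁻³⁴ J·s)
f₀ = 1.1679e+15 Hz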